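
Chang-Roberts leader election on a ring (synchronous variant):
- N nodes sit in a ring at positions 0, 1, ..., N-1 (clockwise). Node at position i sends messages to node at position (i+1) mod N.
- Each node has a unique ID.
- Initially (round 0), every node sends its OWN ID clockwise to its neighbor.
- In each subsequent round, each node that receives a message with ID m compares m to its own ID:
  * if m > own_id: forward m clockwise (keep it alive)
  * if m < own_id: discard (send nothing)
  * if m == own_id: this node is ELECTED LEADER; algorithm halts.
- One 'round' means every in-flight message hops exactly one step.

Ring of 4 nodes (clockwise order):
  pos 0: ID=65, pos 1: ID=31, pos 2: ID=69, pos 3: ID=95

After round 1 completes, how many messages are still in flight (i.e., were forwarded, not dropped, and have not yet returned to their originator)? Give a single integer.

Round 1: pos1(id31) recv 65: fwd; pos2(id69) recv 31: drop; pos3(id95) recv 69: drop; pos0(id65) recv 95: fwd
After round 1: 2 messages still in flight

Answer: 2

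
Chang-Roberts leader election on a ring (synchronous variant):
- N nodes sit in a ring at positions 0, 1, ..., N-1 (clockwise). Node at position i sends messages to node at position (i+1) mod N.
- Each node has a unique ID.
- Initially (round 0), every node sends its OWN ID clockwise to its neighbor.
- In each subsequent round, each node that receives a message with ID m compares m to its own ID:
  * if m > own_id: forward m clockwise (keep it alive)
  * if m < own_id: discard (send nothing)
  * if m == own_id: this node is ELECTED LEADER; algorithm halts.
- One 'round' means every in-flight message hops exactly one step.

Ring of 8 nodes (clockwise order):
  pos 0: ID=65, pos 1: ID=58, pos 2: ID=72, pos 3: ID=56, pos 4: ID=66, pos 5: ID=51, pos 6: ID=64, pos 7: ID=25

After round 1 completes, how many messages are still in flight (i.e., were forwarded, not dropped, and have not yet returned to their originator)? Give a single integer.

Round 1: pos1(id58) recv 65: fwd; pos2(id72) recv 58: drop; pos3(id56) recv 72: fwd; pos4(id66) recv 56: drop; pos5(id51) recv 66: fwd; pos6(id64) recv 51: drop; pos7(id25) recv 64: fwd; pos0(id65) recv 25: drop
After round 1: 4 messages still in flight

Answer: 4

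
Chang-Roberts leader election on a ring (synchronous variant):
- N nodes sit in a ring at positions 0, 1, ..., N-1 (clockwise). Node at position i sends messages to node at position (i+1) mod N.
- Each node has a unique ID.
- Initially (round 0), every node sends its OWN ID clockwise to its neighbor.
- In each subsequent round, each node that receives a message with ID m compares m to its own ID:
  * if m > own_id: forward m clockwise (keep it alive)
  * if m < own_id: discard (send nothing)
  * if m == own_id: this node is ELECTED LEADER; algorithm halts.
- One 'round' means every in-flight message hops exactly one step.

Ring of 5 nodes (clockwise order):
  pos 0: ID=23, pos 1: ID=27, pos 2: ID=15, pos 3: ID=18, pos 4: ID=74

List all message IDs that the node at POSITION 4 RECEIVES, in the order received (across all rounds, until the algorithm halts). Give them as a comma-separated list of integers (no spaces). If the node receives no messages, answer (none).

Answer: 18,27,74

Derivation:
Round 1: pos1(id27) recv 23: drop; pos2(id15) recv 27: fwd; pos3(id18) recv 15: drop; pos4(id74) recv 18: drop; pos0(id23) recv 74: fwd
Round 2: pos3(id18) recv 27: fwd; pos1(id27) recv 74: fwd
Round 3: pos4(id74) recv 27: drop; pos2(id15) recv 74: fwd
Round 4: pos3(id18) recv 74: fwd
Round 5: pos4(id74) recv 74: ELECTED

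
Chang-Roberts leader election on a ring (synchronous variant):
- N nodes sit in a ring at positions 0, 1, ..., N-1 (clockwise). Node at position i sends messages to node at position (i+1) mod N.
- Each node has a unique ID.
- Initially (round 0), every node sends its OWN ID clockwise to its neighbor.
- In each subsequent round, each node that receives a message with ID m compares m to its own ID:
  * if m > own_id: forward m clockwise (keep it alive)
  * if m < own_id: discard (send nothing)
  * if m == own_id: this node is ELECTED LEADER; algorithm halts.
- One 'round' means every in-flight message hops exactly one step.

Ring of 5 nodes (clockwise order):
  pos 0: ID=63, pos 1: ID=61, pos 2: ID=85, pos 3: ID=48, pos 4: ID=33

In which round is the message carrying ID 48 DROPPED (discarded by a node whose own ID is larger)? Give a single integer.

Answer: 2

Derivation:
Round 1: pos1(id61) recv 63: fwd; pos2(id85) recv 61: drop; pos3(id48) recv 85: fwd; pos4(id33) recv 48: fwd; pos0(id63) recv 33: drop
Round 2: pos2(id85) recv 63: drop; pos4(id33) recv 85: fwd; pos0(id63) recv 48: drop
Round 3: pos0(id63) recv 85: fwd
Round 4: pos1(id61) recv 85: fwd
Round 5: pos2(id85) recv 85: ELECTED
Message ID 48 originates at pos 3; dropped at pos 0 in round 2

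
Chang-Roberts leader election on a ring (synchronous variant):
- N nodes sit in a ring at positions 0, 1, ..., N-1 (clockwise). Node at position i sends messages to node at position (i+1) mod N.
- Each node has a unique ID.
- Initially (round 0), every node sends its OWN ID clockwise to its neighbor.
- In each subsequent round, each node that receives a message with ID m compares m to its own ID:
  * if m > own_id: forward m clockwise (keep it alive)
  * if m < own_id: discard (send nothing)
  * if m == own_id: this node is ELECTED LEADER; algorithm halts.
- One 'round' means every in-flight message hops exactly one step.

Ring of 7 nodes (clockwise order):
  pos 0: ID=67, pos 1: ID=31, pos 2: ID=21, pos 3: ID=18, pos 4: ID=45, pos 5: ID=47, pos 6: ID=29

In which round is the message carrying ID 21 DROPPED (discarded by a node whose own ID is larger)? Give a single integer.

Round 1: pos1(id31) recv 67: fwd; pos2(id21) recv 31: fwd; pos3(id18) recv 21: fwd; pos4(id45) recv 18: drop; pos5(id47) recv 45: drop; pos6(id29) recv 47: fwd; pos0(id67) recv 29: drop
Round 2: pos2(id21) recv 67: fwd; pos3(id18) recv 31: fwd; pos4(id45) recv 21: drop; pos0(id67) recv 47: drop
Round 3: pos3(id18) recv 67: fwd; pos4(id45) recv 31: drop
Round 4: pos4(id45) recv 67: fwd
Round 5: pos5(id47) recv 67: fwd
Round 6: pos6(id29) recv 67: fwd
Round 7: pos0(id67) recv 67: ELECTED
Message ID 21 originates at pos 2; dropped at pos 4 in round 2

Answer: 2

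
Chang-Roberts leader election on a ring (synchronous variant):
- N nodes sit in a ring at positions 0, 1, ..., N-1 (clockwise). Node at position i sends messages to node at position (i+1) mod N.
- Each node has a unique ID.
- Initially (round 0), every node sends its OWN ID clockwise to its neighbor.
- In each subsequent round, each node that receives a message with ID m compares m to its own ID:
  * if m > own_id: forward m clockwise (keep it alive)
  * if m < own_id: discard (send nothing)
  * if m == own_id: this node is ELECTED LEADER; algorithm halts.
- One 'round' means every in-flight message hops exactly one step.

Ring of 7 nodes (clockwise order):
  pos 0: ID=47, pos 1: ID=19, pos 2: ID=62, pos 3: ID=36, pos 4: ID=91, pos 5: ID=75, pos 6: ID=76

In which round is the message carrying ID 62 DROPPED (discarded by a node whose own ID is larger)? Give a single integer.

Round 1: pos1(id19) recv 47: fwd; pos2(id62) recv 19: drop; pos3(id36) recv 62: fwd; pos4(id91) recv 36: drop; pos5(id75) recv 91: fwd; pos6(id76) recv 75: drop; pos0(id47) recv 76: fwd
Round 2: pos2(id62) recv 47: drop; pos4(id91) recv 62: drop; pos6(id76) recv 91: fwd; pos1(id19) recv 76: fwd
Round 3: pos0(id47) recv 91: fwd; pos2(id62) recv 76: fwd
Round 4: pos1(id19) recv 91: fwd; pos3(id36) recv 76: fwd
Round 5: pos2(id62) recv 91: fwd; pos4(id91) recv 76: drop
Round 6: pos3(id36) recv 91: fwd
Round 7: pos4(id91) recv 91: ELECTED
Message ID 62 originates at pos 2; dropped at pos 4 in round 2

Answer: 2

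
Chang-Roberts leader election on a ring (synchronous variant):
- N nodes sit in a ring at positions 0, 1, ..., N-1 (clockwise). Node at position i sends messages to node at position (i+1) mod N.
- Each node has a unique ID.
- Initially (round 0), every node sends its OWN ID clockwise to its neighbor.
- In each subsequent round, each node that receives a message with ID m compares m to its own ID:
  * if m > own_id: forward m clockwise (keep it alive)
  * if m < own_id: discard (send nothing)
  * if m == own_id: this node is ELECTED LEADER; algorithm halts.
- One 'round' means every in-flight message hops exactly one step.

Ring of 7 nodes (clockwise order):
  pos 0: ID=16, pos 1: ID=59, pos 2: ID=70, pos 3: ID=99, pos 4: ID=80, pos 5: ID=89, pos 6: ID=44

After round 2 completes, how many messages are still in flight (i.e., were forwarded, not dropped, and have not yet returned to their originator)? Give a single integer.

Answer: 2

Derivation:
Round 1: pos1(id59) recv 16: drop; pos2(id70) recv 59: drop; pos3(id99) recv 70: drop; pos4(id80) recv 99: fwd; pos5(id89) recv 80: drop; pos6(id44) recv 89: fwd; pos0(id16) recv 44: fwd
Round 2: pos5(id89) recv 99: fwd; pos0(id16) recv 89: fwd; pos1(id59) recv 44: drop
After round 2: 2 messages still in flight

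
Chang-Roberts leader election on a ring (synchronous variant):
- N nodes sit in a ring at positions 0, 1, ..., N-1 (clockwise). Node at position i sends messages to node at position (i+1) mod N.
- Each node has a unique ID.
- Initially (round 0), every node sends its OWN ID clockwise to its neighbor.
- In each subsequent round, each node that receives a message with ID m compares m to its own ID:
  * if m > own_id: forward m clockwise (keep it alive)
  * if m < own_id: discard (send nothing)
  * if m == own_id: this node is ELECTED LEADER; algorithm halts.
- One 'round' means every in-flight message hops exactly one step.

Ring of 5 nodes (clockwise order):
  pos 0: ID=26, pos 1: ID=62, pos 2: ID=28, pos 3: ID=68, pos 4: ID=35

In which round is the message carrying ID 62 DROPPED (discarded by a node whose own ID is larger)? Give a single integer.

Answer: 2

Derivation:
Round 1: pos1(id62) recv 26: drop; pos2(id28) recv 62: fwd; pos3(id68) recv 28: drop; pos4(id35) recv 68: fwd; pos0(id26) recv 35: fwd
Round 2: pos3(id68) recv 62: drop; pos0(id26) recv 68: fwd; pos1(id62) recv 35: drop
Round 3: pos1(id62) recv 68: fwd
Round 4: pos2(id28) recv 68: fwd
Round 5: pos3(id68) recv 68: ELECTED
Message ID 62 originates at pos 1; dropped at pos 3 in round 2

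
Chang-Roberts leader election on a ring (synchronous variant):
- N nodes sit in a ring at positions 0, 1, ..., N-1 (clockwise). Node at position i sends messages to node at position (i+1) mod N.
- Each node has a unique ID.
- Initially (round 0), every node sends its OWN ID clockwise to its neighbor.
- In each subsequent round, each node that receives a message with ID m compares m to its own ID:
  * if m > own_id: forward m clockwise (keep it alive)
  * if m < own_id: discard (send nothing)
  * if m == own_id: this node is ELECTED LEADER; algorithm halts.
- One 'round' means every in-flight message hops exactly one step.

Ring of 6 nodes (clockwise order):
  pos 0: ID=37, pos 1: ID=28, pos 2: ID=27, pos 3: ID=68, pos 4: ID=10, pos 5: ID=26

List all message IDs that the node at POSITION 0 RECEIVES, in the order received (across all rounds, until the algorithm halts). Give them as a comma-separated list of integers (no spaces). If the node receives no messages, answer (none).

Answer: 26,68

Derivation:
Round 1: pos1(id28) recv 37: fwd; pos2(id27) recv 28: fwd; pos3(id68) recv 27: drop; pos4(id10) recv 68: fwd; pos5(id26) recv 10: drop; pos0(id37) recv 26: drop
Round 2: pos2(id27) recv 37: fwd; pos3(id68) recv 28: drop; pos5(id26) recv 68: fwd
Round 3: pos3(id68) recv 37: drop; pos0(id37) recv 68: fwd
Round 4: pos1(id28) recv 68: fwd
Round 5: pos2(id27) recv 68: fwd
Round 6: pos3(id68) recv 68: ELECTED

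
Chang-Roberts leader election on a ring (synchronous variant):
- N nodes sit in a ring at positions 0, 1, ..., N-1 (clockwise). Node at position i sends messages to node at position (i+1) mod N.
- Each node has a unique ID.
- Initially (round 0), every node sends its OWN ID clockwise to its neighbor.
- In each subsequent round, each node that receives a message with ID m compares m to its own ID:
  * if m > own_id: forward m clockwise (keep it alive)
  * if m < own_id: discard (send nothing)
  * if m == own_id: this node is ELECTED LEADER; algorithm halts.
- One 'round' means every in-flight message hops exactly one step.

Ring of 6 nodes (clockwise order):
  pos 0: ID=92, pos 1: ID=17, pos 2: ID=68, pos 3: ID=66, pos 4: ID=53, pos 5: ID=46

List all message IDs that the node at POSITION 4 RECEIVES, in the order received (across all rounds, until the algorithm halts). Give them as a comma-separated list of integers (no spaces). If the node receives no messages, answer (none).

Answer: 66,68,92

Derivation:
Round 1: pos1(id17) recv 92: fwd; pos2(id68) recv 17: drop; pos3(id66) recv 68: fwd; pos4(id53) recv 66: fwd; pos5(id46) recv 53: fwd; pos0(id92) recv 46: drop
Round 2: pos2(id68) recv 92: fwd; pos4(id53) recv 68: fwd; pos5(id46) recv 66: fwd; pos0(id92) recv 53: drop
Round 3: pos3(id66) recv 92: fwd; pos5(id46) recv 68: fwd; pos0(id92) recv 66: drop
Round 4: pos4(id53) recv 92: fwd; pos0(id92) recv 68: drop
Round 5: pos5(id46) recv 92: fwd
Round 6: pos0(id92) recv 92: ELECTED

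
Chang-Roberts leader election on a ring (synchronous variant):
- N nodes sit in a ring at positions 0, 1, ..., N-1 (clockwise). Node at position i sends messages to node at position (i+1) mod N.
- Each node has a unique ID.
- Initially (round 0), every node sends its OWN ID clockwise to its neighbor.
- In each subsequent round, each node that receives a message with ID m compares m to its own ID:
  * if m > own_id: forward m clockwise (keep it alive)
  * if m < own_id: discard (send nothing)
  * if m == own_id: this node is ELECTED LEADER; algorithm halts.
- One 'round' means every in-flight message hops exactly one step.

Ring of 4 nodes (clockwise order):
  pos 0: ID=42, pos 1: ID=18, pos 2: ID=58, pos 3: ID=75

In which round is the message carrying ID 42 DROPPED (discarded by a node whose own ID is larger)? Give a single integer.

Round 1: pos1(id18) recv 42: fwd; pos2(id58) recv 18: drop; pos3(id75) recv 58: drop; pos0(id42) recv 75: fwd
Round 2: pos2(id58) recv 42: drop; pos1(id18) recv 75: fwd
Round 3: pos2(id58) recv 75: fwd
Round 4: pos3(id75) recv 75: ELECTED
Message ID 42 originates at pos 0; dropped at pos 2 in round 2

Answer: 2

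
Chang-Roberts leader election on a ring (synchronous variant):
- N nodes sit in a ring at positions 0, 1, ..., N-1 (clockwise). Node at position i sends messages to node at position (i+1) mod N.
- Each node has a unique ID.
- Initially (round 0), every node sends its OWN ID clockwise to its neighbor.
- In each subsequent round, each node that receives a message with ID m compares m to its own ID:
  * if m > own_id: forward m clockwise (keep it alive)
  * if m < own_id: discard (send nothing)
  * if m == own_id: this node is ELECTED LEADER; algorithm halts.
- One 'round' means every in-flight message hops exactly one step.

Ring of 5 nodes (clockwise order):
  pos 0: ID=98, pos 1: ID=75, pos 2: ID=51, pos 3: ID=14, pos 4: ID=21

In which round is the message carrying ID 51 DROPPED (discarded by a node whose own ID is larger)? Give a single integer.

Round 1: pos1(id75) recv 98: fwd; pos2(id51) recv 75: fwd; pos3(id14) recv 51: fwd; pos4(id21) recv 14: drop; pos0(id98) recv 21: drop
Round 2: pos2(id51) recv 98: fwd; pos3(id14) recv 75: fwd; pos4(id21) recv 51: fwd
Round 3: pos3(id14) recv 98: fwd; pos4(id21) recv 75: fwd; pos0(id98) recv 51: drop
Round 4: pos4(id21) recv 98: fwd; pos0(id98) recv 75: drop
Round 5: pos0(id98) recv 98: ELECTED
Message ID 51 originates at pos 2; dropped at pos 0 in round 3

Answer: 3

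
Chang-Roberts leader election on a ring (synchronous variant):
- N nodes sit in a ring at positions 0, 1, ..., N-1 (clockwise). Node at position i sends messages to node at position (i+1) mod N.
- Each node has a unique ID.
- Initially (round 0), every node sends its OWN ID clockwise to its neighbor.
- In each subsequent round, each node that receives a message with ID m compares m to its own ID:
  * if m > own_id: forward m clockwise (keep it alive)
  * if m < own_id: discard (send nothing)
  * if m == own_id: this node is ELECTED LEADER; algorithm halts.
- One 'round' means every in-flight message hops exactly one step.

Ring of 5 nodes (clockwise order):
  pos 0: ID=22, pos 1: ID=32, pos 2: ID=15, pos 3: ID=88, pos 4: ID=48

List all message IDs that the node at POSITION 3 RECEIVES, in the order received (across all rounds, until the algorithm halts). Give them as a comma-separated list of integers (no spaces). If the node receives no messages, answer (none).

Round 1: pos1(id32) recv 22: drop; pos2(id15) recv 32: fwd; pos3(id88) recv 15: drop; pos4(id48) recv 88: fwd; pos0(id22) recv 48: fwd
Round 2: pos3(id88) recv 32: drop; pos0(id22) recv 88: fwd; pos1(id32) recv 48: fwd
Round 3: pos1(id32) recv 88: fwd; pos2(id15) recv 48: fwd
Round 4: pos2(id15) recv 88: fwd; pos3(id88) recv 48: drop
Round 5: pos3(id88) recv 88: ELECTED

Answer: 15,32,48,88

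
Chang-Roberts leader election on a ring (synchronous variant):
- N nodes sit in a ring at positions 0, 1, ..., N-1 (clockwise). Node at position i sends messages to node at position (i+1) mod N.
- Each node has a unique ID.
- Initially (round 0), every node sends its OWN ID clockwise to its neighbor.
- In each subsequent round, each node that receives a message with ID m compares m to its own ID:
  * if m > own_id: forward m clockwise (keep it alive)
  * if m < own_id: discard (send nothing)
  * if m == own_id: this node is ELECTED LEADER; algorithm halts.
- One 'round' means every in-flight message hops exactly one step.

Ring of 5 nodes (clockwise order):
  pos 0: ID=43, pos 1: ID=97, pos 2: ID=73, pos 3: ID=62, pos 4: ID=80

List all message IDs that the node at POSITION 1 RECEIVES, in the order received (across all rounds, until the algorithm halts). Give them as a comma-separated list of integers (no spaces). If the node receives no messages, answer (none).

Answer: 43,80,97

Derivation:
Round 1: pos1(id97) recv 43: drop; pos2(id73) recv 97: fwd; pos3(id62) recv 73: fwd; pos4(id80) recv 62: drop; pos0(id43) recv 80: fwd
Round 2: pos3(id62) recv 97: fwd; pos4(id80) recv 73: drop; pos1(id97) recv 80: drop
Round 3: pos4(id80) recv 97: fwd
Round 4: pos0(id43) recv 97: fwd
Round 5: pos1(id97) recv 97: ELECTED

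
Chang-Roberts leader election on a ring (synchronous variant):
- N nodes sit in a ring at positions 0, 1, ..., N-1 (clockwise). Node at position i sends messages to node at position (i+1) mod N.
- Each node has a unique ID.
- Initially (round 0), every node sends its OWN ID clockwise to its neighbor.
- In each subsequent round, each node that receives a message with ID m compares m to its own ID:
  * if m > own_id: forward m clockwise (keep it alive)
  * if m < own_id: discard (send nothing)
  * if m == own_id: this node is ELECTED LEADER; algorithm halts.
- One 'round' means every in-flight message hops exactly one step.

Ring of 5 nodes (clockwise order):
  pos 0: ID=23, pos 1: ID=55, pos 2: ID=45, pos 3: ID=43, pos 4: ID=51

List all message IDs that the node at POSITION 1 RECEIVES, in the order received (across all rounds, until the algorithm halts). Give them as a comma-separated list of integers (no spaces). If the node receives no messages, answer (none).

Round 1: pos1(id55) recv 23: drop; pos2(id45) recv 55: fwd; pos3(id43) recv 45: fwd; pos4(id51) recv 43: drop; pos0(id23) recv 51: fwd
Round 2: pos3(id43) recv 55: fwd; pos4(id51) recv 45: drop; pos1(id55) recv 51: drop
Round 3: pos4(id51) recv 55: fwd
Round 4: pos0(id23) recv 55: fwd
Round 5: pos1(id55) recv 55: ELECTED

Answer: 23,51,55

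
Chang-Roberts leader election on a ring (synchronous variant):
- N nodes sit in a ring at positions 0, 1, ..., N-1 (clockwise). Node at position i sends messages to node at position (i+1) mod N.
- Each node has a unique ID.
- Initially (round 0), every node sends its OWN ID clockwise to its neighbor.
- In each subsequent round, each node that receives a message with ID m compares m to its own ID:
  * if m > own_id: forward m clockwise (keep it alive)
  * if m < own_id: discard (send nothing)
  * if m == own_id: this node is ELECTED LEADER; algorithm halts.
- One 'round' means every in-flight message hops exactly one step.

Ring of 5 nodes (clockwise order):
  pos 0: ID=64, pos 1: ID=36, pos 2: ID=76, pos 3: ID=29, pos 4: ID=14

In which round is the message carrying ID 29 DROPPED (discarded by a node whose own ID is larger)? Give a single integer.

Round 1: pos1(id36) recv 64: fwd; pos2(id76) recv 36: drop; pos3(id29) recv 76: fwd; pos4(id14) recv 29: fwd; pos0(id64) recv 14: drop
Round 2: pos2(id76) recv 64: drop; pos4(id14) recv 76: fwd; pos0(id64) recv 29: drop
Round 3: pos0(id64) recv 76: fwd
Round 4: pos1(id36) recv 76: fwd
Round 5: pos2(id76) recv 76: ELECTED
Message ID 29 originates at pos 3; dropped at pos 0 in round 2

Answer: 2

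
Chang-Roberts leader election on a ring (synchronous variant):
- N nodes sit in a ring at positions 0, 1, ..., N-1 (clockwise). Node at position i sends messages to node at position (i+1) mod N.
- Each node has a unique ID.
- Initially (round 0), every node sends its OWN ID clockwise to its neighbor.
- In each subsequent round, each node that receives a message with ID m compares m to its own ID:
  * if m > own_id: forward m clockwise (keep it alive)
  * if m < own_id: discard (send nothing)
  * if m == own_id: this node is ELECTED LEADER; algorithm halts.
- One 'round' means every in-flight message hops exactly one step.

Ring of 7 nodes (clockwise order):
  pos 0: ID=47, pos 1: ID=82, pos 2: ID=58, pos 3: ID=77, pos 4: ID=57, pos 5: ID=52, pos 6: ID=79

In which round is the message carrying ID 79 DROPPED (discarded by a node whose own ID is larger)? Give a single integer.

Answer: 2

Derivation:
Round 1: pos1(id82) recv 47: drop; pos2(id58) recv 82: fwd; pos3(id77) recv 58: drop; pos4(id57) recv 77: fwd; pos5(id52) recv 57: fwd; pos6(id79) recv 52: drop; pos0(id47) recv 79: fwd
Round 2: pos3(id77) recv 82: fwd; pos5(id52) recv 77: fwd; pos6(id79) recv 57: drop; pos1(id82) recv 79: drop
Round 3: pos4(id57) recv 82: fwd; pos6(id79) recv 77: drop
Round 4: pos5(id52) recv 82: fwd
Round 5: pos6(id79) recv 82: fwd
Round 6: pos0(id47) recv 82: fwd
Round 7: pos1(id82) recv 82: ELECTED
Message ID 79 originates at pos 6; dropped at pos 1 in round 2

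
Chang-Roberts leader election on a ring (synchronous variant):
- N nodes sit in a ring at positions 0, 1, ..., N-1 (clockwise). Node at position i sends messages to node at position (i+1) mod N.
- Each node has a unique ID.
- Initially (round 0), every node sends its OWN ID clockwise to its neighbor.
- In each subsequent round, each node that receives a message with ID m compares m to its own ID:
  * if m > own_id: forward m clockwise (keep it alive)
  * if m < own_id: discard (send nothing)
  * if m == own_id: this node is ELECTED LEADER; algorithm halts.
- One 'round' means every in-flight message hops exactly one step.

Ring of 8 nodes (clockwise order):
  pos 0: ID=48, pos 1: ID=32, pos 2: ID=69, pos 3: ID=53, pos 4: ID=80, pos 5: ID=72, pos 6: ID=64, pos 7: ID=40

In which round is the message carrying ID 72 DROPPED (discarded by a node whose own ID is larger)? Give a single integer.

Answer: 7

Derivation:
Round 1: pos1(id32) recv 48: fwd; pos2(id69) recv 32: drop; pos3(id53) recv 69: fwd; pos4(id80) recv 53: drop; pos5(id72) recv 80: fwd; pos6(id64) recv 72: fwd; pos7(id40) recv 64: fwd; pos0(id48) recv 40: drop
Round 2: pos2(id69) recv 48: drop; pos4(id80) recv 69: drop; pos6(id64) recv 80: fwd; pos7(id40) recv 72: fwd; pos0(id48) recv 64: fwd
Round 3: pos7(id40) recv 80: fwd; pos0(id48) recv 72: fwd; pos1(id32) recv 64: fwd
Round 4: pos0(id48) recv 80: fwd; pos1(id32) recv 72: fwd; pos2(id69) recv 64: drop
Round 5: pos1(id32) recv 80: fwd; pos2(id69) recv 72: fwd
Round 6: pos2(id69) recv 80: fwd; pos3(id53) recv 72: fwd
Round 7: pos3(id53) recv 80: fwd; pos4(id80) recv 72: drop
Round 8: pos4(id80) recv 80: ELECTED
Message ID 72 originates at pos 5; dropped at pos 4 in round 7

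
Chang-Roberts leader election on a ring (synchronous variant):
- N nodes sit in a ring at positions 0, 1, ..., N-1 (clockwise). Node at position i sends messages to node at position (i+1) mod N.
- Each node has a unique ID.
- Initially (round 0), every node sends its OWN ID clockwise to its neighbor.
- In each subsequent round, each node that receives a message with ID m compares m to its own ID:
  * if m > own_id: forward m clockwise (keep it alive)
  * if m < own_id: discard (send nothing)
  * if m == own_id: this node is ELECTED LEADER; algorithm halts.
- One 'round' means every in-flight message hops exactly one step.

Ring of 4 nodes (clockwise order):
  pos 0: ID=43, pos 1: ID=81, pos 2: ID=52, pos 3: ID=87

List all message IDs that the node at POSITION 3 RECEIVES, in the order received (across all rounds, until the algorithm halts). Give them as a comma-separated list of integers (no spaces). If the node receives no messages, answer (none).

Answer: 52,81,87

Derivation:
Round 1: pos1(id81) recv 43: drop; pos2(id52) recv 81: fwd; pos3(id87) recv 52: drop; pos0(id43) recv 87: fwd
Round 2: pos3(id87) recv 81: drop; pos1(id81) recv 87: fwd
Round 3: pos2(id52) recv 87: fwd
Round 4: pos3(id87) recv 87: ELECTED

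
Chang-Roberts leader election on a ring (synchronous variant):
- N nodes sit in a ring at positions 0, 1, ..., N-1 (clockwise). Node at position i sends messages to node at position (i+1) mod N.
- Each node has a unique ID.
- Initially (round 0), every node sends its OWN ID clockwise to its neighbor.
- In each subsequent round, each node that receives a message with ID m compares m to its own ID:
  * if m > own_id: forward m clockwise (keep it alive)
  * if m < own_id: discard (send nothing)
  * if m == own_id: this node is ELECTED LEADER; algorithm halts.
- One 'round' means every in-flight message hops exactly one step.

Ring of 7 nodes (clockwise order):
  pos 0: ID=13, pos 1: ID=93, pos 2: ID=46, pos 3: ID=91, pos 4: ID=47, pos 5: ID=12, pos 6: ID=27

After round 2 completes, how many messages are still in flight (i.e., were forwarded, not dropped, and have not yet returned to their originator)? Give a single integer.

Round 1: pos1(id93) recv 13: drop; pos2(id46) recv 93: fwd; pos3(id91) recv 46: drop; pos4(id47) recv 91: fwd; pos5(id12) recv 47: fwd; pos6(id27) recv 12: drop; pos0(id13) recv 27: fwd
Round 2: pos3(id91) recv 93: fwd; pos5(id12) recv 91: fwd; pos6(id27) recv 47: fwd; pos1(id93) recv 27: drop
After round 2: 3 messages still in flight

Answer: 3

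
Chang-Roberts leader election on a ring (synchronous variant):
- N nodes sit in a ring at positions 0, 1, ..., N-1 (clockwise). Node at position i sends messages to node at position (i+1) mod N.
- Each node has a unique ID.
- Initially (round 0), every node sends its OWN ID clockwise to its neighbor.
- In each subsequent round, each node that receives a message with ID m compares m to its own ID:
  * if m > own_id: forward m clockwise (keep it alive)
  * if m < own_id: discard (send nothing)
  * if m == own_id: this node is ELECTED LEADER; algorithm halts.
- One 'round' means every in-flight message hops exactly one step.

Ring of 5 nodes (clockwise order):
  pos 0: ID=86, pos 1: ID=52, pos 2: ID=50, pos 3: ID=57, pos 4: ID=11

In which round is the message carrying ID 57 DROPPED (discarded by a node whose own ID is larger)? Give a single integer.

Answer: 2

Derivation:
Round 1: pos1(id52) recv 86: fwd; pos2(id50) recv 52: fwd; pos3(id57) recv 50: drop; pos4(id11) recv 57: fwd; pos0(id86) recv 11: drop
Round 2: pos2(id50) recv 86: fwd; pos3(id57) recv 52: drop; pos0(id86) recv 57: drop
Round 3: pos3(id57) recv 86: fwd
Round 4: pos4(id11) recv 86: fwd
Round 5: pos0(id86) recv 86: ELECTED
Message ID 57 originates at pos 3; dropped at pos 0 in round 2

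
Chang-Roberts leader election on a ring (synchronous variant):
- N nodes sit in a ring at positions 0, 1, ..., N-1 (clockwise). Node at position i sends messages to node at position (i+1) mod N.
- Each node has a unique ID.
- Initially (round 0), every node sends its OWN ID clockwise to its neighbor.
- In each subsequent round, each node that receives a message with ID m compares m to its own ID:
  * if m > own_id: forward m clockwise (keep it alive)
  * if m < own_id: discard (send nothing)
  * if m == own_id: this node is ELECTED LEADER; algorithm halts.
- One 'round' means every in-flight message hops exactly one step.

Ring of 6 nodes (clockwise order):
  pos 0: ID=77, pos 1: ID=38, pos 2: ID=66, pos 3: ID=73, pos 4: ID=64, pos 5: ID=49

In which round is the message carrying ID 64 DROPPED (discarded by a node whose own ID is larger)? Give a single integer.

Answer: 2

Derivation:
Round 1: pos1(id38) recv 77: fwd; pos2(id66) recv 38: drop; pos3(id73) recv 66: drop; pos4(id64) recv 73: fwd; pos5(id49) recv 64: fwd; pos0(id77) recv 49: drop
Round 2: pos2(id66) recv 77: fwd; pos5(id49) recv 73: fwd; pos0(id77) recv 64: drop
Round 3: pos3(id73) recv 77: fwd; pos0(id77) recv 73: drop
Round 4: pos4(id64) recv 77: fwd
Round 5: pos5(id49) recv 77: fwd
Round 6: pos0(id77) recv 77: ELECTED
Message ID 64 originates at pos 4; dropped at pos 0 in round 2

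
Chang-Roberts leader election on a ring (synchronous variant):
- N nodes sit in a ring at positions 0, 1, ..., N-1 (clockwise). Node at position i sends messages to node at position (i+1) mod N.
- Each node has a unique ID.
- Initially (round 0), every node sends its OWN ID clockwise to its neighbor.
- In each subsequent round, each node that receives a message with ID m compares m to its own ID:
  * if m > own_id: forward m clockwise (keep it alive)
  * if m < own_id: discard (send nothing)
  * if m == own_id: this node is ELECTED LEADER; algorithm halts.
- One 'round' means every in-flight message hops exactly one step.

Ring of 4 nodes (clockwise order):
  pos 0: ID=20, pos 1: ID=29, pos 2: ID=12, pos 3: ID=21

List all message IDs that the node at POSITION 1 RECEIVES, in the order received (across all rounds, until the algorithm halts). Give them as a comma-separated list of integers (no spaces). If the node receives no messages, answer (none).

Round 1: pos1(id29) recv 20: drop; pos2(id12) recv 29: fwd; pos3(id21) recv 12: drop; pos0(id20) recv 21: fwd
Round 2: pos3(id21) recv 29: fwd; pos1(id29) recv 21: drop
Round 3: pos0(id20) recv 29: fwd
Round 4: pos1(id29) recv 29: ELECTED

Answer: 20,21,29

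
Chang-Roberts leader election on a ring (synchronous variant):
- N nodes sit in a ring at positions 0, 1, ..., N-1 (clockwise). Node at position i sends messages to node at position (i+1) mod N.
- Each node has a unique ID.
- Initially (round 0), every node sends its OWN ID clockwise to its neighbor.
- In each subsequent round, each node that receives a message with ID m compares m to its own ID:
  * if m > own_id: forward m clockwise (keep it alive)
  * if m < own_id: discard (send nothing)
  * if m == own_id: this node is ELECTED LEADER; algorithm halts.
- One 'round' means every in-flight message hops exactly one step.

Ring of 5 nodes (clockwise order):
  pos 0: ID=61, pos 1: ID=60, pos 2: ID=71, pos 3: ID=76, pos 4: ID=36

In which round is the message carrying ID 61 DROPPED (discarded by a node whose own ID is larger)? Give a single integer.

Round 1: pos1(id60) recv 61: fwd; pos2(id71) recv 60: drop; pos3(id76) recv 71: drop; pos4(id36) recv 76: fwd; pos0(id61) recv 36: drop
Round 2: pos2(id71) recv 61: drop; pos0(id61) recv 76: fwd
Round 3: pos1(id60) recv 76: fwd
Round 4: pos2(id71) recv 76: fwd
Round 5: pos3(id76) recv 76: ELECTED
Message ID 61 originates at pos 0; dropped at pos 2 in round 2

Answer: 2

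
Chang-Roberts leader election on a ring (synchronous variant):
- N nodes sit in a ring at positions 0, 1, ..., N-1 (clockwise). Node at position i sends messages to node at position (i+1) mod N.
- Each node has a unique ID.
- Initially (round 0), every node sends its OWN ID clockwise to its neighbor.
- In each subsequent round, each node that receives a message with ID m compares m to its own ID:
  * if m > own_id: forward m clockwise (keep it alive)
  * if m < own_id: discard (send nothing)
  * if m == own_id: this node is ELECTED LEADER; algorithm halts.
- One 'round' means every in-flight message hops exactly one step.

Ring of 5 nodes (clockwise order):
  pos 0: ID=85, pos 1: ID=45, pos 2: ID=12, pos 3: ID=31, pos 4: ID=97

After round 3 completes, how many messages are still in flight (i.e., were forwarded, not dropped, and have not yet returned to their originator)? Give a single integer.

Round 1: pos1(id45) recv 85: fwd; pos2(id12) recv 45: fwd; pos3(id31) recv 12: drop; pos4(id97) recv 31: drop; pos0(id85) recv 97: fwd
Round 2: pos2(id12) recv 85: fwd; pos3(id31) recv 45: fwd; pos1(id45) recv 97: fwd
Round 3: pos3(id31) recv 85: fwd; pos4(id97) recv 45: drop; pos2(id12) recv 97: fwd
After round 3: 2 messages still in flight

Answer: 2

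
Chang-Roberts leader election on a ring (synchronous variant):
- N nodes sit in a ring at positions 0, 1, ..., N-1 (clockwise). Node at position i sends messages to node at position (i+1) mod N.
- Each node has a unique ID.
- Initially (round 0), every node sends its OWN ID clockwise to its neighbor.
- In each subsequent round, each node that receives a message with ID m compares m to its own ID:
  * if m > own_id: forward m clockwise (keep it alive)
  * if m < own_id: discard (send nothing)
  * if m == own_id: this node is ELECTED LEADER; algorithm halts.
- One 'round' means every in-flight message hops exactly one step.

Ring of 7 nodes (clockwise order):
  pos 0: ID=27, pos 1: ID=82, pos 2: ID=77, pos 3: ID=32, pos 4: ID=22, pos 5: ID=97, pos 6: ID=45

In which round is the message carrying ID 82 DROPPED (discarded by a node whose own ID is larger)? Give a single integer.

Round 1: pos1(id82) recv 27: drop; pos2(id77) recv 82: fwd; pos3(id32) recv 77: fwd; pos4(id22) recv 32: fwd; pos5(id97) recv 22: drop; pos6(id45) recv 97: fwd; pos0(id27) recv 45: fwd
Round 2: pos3(id32) recv 82: fwd; pos4(id22) recv 77: fwd; pos5(id97) recv 32: drop; pos0(id27) recv 97: fwd; pos1(id82) recv 45: drop
Round 3: pos4(id22) recv 82: fwd; pos5(id97) recv 77: drop; pos1(id82) recv 97: fwd
Round 4: pos5(id97) recv 82: drop; pos2(id77) recv 97: fwd
Round 5: pos3(id32) recv 97: fwd
Round 6: pos4(id22) recv 97: fwd
Round 7: pos5(id97) recv 97: ELECTED
Message ID 82 originates at pos 1; dropped at pos 5 in round 4

Answer: 4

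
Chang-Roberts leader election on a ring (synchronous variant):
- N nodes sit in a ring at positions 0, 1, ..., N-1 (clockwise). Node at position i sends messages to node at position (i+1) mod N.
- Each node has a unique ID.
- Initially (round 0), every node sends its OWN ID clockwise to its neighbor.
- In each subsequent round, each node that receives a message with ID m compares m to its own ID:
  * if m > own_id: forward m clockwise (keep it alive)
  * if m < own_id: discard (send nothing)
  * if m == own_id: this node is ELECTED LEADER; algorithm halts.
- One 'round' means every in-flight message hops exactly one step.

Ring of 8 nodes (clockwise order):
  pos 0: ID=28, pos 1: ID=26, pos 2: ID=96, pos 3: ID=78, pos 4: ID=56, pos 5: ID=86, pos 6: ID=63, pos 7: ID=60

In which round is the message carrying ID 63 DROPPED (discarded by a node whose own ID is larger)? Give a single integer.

Round 1: pos1(id26) recv 28: fwd; pos2(id96) recv 26: drop; pos3(id78) recv 96: fwd; pos4(id56) recv 78: fwd; pos5(id86) recv 56: drop; pos6(id63) recv 86: fwd; pos7(id60) recv 63: fwd; pos0(id28) recv 60: fwd
Round 2: pos2(id96) recv 28: drop; pos4(id56) recv 96: fwd; pos5(id86) recv 78: drop; pos7(id60) recv 86: fwd; pos0(id28) recv 63: fwd; pos1(id26) recv 60: fwd
Round 3: pos5(id86) recv 96: fwd; pos0(id28) recv 86: fwd; pos1(id26) recv 63: fwd; pos2(id96) recv 60: drop
Round 4: pos6(id63) recv 96: fwd; pos1(id26) recv 86: fwd; pos2(id96) recv 63: drop
Round 5: pos7(id60) recv 96: fwd; pos2(id96) recv 86: drop
Round 6: pos0(id28) recv 96: fwd
Round 7: pos1(id26) recv 96: fwd
Round 8: pos2(id96) recv 96: ELECTED
Message ID 63 originates at pos 6; dropped at pos 2 in round 4

Answer: 4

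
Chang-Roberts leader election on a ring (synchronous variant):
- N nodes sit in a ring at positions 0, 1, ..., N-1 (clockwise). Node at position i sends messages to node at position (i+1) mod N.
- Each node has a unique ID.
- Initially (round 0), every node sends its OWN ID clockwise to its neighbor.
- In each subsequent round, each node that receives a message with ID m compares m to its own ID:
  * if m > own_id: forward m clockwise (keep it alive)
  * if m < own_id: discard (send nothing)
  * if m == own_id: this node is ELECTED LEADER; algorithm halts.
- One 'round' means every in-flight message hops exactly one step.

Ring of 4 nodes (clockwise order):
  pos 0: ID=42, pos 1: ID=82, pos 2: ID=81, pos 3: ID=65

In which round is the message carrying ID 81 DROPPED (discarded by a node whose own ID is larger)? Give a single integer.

Round 1: pos1(id82) recv 42: drop; pos2(id81) recv 82: fwd; pos3(id65) recv 81: fwd; pos0(id42) recv 65: fwd
Round 2: pos3(id65) recv 82: fwd; pos0(id42) recv 81: fwd; pos1(id82) recv 65: drop
Round 3: pos0(id42) recv 82: fwd; pos1(id82) recv 81: drop
Round 4: pos1(id82) recv 82: ELECTED
Message ID 81 originates at pos 2; dropped at pos 1 in round 3

Answer: 3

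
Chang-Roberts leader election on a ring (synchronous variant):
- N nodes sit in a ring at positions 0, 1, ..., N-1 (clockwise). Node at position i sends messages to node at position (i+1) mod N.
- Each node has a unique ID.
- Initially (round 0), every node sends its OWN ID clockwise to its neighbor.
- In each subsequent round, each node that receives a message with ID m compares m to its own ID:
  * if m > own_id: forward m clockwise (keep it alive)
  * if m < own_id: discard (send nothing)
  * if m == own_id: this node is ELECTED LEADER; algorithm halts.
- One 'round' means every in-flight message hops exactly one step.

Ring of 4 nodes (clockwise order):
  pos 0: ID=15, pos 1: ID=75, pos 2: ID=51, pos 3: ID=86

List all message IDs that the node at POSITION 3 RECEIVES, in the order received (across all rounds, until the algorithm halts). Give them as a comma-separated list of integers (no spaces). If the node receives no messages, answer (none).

Answer: 51,75,86

Derivation:
Round 1: pos1(id75) recv 15: drop; pos2(id51) recv 75: fwd; pos3(id86) recv 51: drop; pos0(id15) recv 86: fwd
Round 2: pos3(id86) recv 75: drop; pos1(id75) recv 86: fwd
Round 3: pos2(id51) recv 86: fwd
Round 4: pos3(id86) recv 86: ELECTED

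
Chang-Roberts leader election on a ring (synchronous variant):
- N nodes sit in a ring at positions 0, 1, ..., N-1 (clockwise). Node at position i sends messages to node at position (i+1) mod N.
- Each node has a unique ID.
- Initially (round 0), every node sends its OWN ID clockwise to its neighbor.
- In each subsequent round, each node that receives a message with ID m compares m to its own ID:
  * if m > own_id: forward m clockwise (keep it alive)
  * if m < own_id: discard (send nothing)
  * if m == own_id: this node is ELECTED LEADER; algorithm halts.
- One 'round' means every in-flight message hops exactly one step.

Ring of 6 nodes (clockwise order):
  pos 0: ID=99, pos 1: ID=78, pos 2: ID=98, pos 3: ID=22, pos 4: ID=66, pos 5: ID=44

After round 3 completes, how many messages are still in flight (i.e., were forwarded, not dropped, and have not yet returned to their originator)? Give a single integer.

Round 1: pos1(id78) recv 99: fwd; pos2(id98) recv 78: drop; pos3(id22) recv 98: fwd; pos4(id66) recv 22: drop; pos5(id44) recv 66: fwd; pos0(id99) recv 44: drop
Round 2: pos2(id98) recv 99: fwd; pos4(id66) recv 98: fwd; pos0(id99) recv 66: drop
Round 3: pos3(id22) recv 99: fwd; pos5(id44) recv 98: fwd
After round 3: 2 messages still in flight

Answer: 2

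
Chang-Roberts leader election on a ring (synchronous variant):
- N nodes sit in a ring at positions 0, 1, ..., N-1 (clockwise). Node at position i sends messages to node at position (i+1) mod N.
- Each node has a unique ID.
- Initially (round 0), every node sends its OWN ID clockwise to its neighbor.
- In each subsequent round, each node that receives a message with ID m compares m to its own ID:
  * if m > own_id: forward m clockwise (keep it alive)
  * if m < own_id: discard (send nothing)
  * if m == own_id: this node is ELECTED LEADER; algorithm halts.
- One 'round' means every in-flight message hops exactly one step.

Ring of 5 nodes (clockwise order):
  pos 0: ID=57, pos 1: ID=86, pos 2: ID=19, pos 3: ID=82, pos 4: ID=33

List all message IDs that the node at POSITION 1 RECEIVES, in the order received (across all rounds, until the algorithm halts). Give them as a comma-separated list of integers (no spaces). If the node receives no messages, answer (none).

Answer: 57,82,86

Derivation:
Round 1: pos1(id86) recv 57: drop; pos2(id19) recv 86: fwd; pos3(id82) recv 19: drop; pos4(id33) recv 82: fwd; pos0(id57) recv 33: drop
Round 2: pos3(id82) recv 86: fwd; pos0(id57) recv 82: fwd
Round 3: pos4(id33) recv 86: fwd; pos1(id86) recv 82: drop
Round 4: pos0(id57) recv 86: fwd
Round 5: pos1(id86) recv 86: ELECTED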